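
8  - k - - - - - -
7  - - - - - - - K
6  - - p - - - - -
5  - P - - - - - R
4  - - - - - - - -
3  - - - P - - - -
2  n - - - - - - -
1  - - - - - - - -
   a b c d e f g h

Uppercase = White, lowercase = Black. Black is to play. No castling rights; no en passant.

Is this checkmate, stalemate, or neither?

neither

Black to move; black king on b8.
In check: no.
Legal moves for Black: Kc8, Ka8, Kc7, Kb7, Ka7, Nb4, Nc3, Nc1, cxb5, c5.
Black has 10 legal moves and is not in check → neither.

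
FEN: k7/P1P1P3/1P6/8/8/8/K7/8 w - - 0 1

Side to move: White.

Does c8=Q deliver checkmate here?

yes

After c8=Q: black king on a8; in check: yes, from the white queen on c8.
King squares — a7: attacked by Pb6; b7: attacked by Qc8; b8: attacked by Pa7.
Black has no legal moves → checkmate.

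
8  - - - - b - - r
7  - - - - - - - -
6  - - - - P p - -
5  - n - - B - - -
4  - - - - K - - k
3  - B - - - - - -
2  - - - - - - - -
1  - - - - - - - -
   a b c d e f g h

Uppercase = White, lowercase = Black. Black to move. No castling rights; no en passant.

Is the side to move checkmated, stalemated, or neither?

Black to move; black king on h4.
In check: no.
Legal moves for Black include: Rg8, Rf8, Rh7, Rh6, Rh5, Bf7, Bd7, Bg6+, Bc6+, Bh5, Nc7, Na7, Nd6+, Nd4, Nc3+, Na3, Kh5, Kg5, ... (list truncated; more exist).
Black has legal moves and is not in check → neither.

neither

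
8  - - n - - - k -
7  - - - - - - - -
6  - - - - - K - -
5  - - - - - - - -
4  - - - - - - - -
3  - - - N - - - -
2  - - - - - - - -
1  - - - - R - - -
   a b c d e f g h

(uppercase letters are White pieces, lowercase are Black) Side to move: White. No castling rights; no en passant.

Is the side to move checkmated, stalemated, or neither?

neither

White to move; white king on f6.
In check: no.
Legal moves for White include: Kg6, Ke6, Kg5, Kf5, Ke5, Ne5, Nc5, Nf4, Nb4, Nf2, Nb2, Nc1, Re8+, Re7, Re6, Re5, Re4, Re3, ... (list truncated; more exist).
White has legal moves and is not in check → neither.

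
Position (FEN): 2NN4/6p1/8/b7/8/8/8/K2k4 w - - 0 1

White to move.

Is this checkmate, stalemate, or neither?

White to move; white king on a1.
In check: no.
Legal moves for White: Nf7, Nb7, Ne6, Nc6, Ne7, Na7, Nd6, Nb6, Kb2, Ka2, Kb1.
White has 11 legal moves and is not in check → neither.

neither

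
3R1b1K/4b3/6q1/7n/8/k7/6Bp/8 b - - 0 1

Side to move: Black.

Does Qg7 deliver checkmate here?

After Qg7: white king on h8; in check: yes, from the black queen on g7.
King squares — g7: attacked by Nh5; h7: attacked by Qg7; g8: attacked by Qg7.
White has no legal moves → checkmate.

yes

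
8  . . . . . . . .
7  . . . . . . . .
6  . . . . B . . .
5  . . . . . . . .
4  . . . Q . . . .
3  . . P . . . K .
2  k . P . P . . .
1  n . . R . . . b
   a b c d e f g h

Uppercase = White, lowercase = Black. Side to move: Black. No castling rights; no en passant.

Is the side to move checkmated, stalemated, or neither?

neither

Black to move; black king on a2.
In check: yes, from the white bishop on e6.
Legal moves for Black: Ka3, Kb2, Bd5, Nb3.
Black is in check but has 4 legal moves → neither.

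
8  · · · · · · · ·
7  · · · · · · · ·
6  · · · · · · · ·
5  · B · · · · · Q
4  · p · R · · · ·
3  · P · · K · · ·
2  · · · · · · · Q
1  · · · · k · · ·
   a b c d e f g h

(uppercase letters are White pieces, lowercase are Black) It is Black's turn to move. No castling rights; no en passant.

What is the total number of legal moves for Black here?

0

Black to move; king on e1.
In check: no.
Legal moves: none.
Count: 0.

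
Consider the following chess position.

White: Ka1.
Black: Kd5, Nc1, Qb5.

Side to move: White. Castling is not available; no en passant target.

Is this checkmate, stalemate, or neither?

stalemate

White to move; white king on a1.
In check: no.
King squares — b1: attacked by Qb5; a2: attacked by Nc1; b2: attacked by Qb5.
Legal moves for White: none.
Not in check and no legal moves → stalemate.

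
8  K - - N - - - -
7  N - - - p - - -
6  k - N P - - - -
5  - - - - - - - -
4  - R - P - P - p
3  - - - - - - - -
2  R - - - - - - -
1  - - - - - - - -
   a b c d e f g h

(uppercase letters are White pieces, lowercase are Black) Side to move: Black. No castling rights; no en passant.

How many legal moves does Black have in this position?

0

Black to move; king on a6.
In check: yes, from the white rook on a2.
Legal moves: none.
Count: 0.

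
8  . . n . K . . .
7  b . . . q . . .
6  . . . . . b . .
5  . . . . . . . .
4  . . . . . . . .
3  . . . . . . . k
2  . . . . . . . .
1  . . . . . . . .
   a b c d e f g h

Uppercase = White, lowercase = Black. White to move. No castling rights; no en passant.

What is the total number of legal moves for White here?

0

White to move; king on e8.
In check: yes, from the black queen on e7.
Legal moves: none.
Count: 0.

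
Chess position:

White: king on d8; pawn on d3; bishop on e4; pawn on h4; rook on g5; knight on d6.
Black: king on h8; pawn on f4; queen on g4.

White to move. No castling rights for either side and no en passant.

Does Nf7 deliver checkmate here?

After Nf7: black king on h8; in check: yes, from the white knight on f7.
King squares — g7: attacked by Rg5; h7: attacked by Be4; g8: attacked by Rg5.
Black has no legal moves → checkmate.

yes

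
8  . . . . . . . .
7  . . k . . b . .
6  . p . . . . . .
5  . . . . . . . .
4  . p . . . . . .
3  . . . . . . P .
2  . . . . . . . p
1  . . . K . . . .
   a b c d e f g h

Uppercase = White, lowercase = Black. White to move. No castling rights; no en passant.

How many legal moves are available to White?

6

White to move; king on d1.
In check: no.
Legal moves: Ke2, Kd2, Kc2, Ke1, Kc1, g4.
Count: 6.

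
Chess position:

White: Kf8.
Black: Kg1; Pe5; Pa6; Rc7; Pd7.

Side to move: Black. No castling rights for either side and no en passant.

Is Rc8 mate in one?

After Rc8: white king on f8; in check: yes, from the black rook on c8.
White has 3 legal replies: Kg7, Kf7, Ke7.
In check but a legal move exists → not checkmate.

no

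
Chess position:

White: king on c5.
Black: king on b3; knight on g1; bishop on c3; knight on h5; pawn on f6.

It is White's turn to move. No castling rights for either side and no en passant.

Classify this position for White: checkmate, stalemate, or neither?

neither

White to move; white king on c5.
In check: no.
Legal moves for White: Kd6, Kc6, Kb6, Kd5, Kb5.
White has 5 legal moves and is not in check → neither.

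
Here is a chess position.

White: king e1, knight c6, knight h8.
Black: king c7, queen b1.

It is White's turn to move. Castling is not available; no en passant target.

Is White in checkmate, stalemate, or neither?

White to move; white king on e1.
In check: yes, from the black queen on b1.
Legal moves for White: Kf2, Ke2, Kd2.
White is in check but has 3 legal moves → neither.

neither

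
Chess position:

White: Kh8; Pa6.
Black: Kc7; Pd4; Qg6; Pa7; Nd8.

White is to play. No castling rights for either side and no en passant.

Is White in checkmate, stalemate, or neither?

White to move; white king on h8.
In check: no.
King squares — g7: attacked by Qg6; h7: attacked by Qg6; g8: attacked by Qg6.
Legal moves for White: none.
Not in check and no legal moves → stalemate.

stalemate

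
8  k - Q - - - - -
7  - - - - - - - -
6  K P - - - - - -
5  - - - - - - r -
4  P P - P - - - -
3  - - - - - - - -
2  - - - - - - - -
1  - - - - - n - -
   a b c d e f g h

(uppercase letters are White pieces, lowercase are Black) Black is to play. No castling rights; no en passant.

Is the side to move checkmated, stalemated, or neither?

Black to move; black king on a8.
In check: yes, from the white queen on c8.
King squares — a7: attacked by Ka6; b7: attacked by Ka6; b8: attacked by Qc8.
Legal moves for Black: none.
In check with no legal moves → checkmate.

checkmate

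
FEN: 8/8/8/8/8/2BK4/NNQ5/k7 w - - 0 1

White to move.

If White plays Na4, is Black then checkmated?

After Na4: black king on a1; in check: yes, from the white bishop on c3.
King squares — b1: attacked by Qc2; a2: attacked by Qc2; b2: attacked by Qc2.
Black has no legal moves → checkmate.

yes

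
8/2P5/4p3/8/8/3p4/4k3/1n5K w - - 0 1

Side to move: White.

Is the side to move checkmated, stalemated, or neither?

White to move; white king on h1.
In check: no.
Legal moves for White: Kh2, Kg2, Kg1, c8=Q, c8=R, c8=B, c8=N.
White has 7 legal moves and is not in check → neither.

neither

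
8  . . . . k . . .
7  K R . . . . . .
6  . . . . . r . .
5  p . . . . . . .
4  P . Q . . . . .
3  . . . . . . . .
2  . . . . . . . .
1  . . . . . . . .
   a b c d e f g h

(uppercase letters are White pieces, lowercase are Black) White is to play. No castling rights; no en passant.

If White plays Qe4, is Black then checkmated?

no

After Qe4: black king on e8; in check: yes, from the white queen on e4.
Black has 3 legal replies: Kf8, Kd8, Re6.
In check but a legal move exists → not checkmate.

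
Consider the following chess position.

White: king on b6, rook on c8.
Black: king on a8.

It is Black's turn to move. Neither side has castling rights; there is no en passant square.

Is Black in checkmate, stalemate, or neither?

checkmate

Black to move; black king on a8.
In check: yes, from the white rook on c8.
King squares — a7: attacked by Kb6; b7: attacked by Kb6; b8: attacked by Rc8.
Legal moves for Black: none.
In check with no legal moves → checkmate.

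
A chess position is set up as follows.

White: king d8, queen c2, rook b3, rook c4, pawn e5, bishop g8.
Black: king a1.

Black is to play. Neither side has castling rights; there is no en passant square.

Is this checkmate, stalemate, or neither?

stalemate

Black to move; black king on a1.
In check: no.
King squares — b1: attacked by Qc2; a2: attacked by Qc2; b2: attacked by Qc2.
Legal moves for Black: none.
Not in check and no legal moves → stalemate.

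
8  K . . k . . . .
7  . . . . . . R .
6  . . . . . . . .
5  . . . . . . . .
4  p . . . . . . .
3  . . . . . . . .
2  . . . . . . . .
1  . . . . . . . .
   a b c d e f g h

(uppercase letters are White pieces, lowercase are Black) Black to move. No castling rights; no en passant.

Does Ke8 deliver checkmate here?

After Ke8: white king on a8; in check: no.
White is not in check, so this cannot be checkmate.

no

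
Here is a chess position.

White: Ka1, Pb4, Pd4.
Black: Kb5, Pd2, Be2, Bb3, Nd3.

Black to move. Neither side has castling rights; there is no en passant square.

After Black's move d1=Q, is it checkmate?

yes

After d1=Q: white king on a1; in check: yes, from the black queen on d1.
King squares — b1: attacked by Qd1; a2: attacked by Bb3; b2: attacked by Nd3.
White has no legal moves → checkmate.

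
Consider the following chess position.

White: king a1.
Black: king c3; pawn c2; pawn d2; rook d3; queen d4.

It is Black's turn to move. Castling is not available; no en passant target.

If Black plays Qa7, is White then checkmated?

After Qa7: white king on a1; in check: yes, from the black queen on a7.
King squares — b1: attacked by Pc2; a2: attacked by Qa7; b2: attacked by Kc3.
White has no legal moves → checkmate.

yes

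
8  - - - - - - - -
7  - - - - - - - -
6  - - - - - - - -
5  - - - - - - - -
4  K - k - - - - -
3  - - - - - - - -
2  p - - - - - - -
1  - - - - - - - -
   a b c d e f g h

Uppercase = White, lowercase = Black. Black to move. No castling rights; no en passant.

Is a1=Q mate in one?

After a1=Q: white king on a4; in check: yes, from the black queen on a1.
King squares — a3: attacked by Qa1; b3: attacked by Kc4; b4: attacked by Kc4; a5: attacked by Qa1; b5: attacked by Kc4.
White has no legal moves → checkmate.

yes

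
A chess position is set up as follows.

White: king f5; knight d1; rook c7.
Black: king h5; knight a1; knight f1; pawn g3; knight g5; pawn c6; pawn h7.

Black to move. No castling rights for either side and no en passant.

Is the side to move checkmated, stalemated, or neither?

neither

Black to move; black king on h5.
In check: no.
Legal moves for Black: Kh6, Kh4, Nf7, Ne6, Ne4, Nh3, Nf3, Ne3+, Nh2, Nd2, Nb3, Nc2, h6, c5, g2.
Black has 15 legal moves and is not in check → neither.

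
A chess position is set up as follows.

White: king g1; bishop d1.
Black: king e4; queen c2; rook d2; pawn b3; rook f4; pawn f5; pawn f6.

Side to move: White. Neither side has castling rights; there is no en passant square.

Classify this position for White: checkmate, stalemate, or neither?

White to move; white king on g1.
In check: no.
Legal moves for White: Kh1, Bh5, Bg4, Bf3+, Be2, Bxc2+.
White has 6 legal moves and is not in check → neither.

neither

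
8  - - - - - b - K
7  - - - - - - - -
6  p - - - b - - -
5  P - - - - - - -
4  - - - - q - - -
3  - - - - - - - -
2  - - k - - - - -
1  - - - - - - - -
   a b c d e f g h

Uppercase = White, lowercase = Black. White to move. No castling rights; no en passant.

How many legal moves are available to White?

White to move; king on h8.
In check: no.
Legal moves: none.
Count: 0.

0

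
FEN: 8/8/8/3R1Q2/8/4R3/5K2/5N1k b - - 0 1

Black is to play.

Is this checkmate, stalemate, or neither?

Black to move; black king on h1.
In check: no.
King squares — g1: attacked by Kf2; g2: attacked by Kf2; h2: attacked by Nf1.
Legal moves for Black: none.
Not in check and no legal moves → stalemate.

stalemate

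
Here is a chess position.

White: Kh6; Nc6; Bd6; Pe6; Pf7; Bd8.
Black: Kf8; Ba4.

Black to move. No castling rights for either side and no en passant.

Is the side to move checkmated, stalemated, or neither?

Black to move; black king on f8.
In check: yes, from the white bishop on d6.
King squares — e7: attacked by Nc6; f7: attacked by Pe6; g7: attacked by Kh6; e8: attacked by Pf7; g8: attacked by Pf7.
Legal moves for Black: none.
In check with no legal moves → checkmate.

checkmate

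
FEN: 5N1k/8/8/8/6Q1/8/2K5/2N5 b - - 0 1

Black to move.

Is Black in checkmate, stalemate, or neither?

stalemate

Black to move; black king on h8.
In check: no.
King squares — g7: attacked by Qg4; h7: attacked by Nf8; g8: attacked by Qg4.
Legal moves for Black: none.
Not in check and no legal moves → stalemate.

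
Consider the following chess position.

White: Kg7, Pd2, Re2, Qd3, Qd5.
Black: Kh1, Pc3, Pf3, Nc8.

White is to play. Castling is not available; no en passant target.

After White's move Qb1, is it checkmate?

After Qb1: black king on h1; in check: yes, from the white queen on b1.
King squares — g1: attacked by Qb1; g2: attacked by Re2; h2: attacked by Re2.
Black has no legal moves → checkmate.

yes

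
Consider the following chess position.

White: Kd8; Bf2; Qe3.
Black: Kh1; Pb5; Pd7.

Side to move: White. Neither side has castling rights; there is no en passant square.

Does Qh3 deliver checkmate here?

yes

After Qh3: black king on h1; in check: yes, from the white queen on h3.
King squares — g1: attacked by Bf2; g2: attacked by Qh3; h2: attacked by Qh3.
Black has no legal moves → checkmate.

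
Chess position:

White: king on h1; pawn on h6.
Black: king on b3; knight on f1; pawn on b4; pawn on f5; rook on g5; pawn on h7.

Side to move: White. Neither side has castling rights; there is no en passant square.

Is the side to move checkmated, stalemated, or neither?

stalemate

White to move; white king on h1.
In check: no.
King squares — g1: attacked by Rg5; g2: attacked by Rg5; h2: attacked by Nf1.
Legal moves for White: none.
Not in check and no legal moves → stalemate.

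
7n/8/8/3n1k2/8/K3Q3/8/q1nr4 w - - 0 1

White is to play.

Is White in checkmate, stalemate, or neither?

White to move; white king on a3.
In check: yes, from the black queen on a1.
King squares — a2: attacked by Qa1; b2: attacked by Qa1; b3: attacked by Nc1; a4: attacked by Qa1; b4: attacked by Nd5.
Legal moves for White: none.
In check with no legal moves → checkmate.

checkmate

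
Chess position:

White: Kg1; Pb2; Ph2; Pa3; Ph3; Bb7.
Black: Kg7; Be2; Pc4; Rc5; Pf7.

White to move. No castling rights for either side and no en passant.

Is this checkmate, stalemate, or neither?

White to move; white king on g1.
In check: no.
Legal moves for White: Bc8, Ba8, Bc6, Ba6, Bd5, Be4, Bf3, Bg2, Bh1, Kg2, Kf2, Kh1, h4, a4, b3, b4.
White has 16 legal moves and is not in check → neither.

neither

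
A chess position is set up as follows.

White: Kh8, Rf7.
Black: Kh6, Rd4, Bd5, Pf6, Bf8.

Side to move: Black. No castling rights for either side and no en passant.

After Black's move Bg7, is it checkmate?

After Bg7: white king on h8; in check: yes, from the black bishop on g7.
White has 2 legal replies: Kg8, Rxg7.
In check but a legal move exists → not checkmate.

no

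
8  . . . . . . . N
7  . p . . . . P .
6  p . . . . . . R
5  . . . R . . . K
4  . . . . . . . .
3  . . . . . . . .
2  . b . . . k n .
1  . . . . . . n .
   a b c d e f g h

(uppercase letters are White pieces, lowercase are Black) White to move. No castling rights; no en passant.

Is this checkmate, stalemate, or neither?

neither

White to move; white king on h5.
In check: no.
Legal moves for White include: Nf7, Ng6, Rh7, Rg6, Rf6+, Re6, Rhd6, Rc6, Rb6, Rxa6, Kg6, Kg5, Kg4, Rd8, Rd7, Rdd6, Rg5, Rf5+, ... (list truncated; more exist).
White has legal moves and is not in check → neither.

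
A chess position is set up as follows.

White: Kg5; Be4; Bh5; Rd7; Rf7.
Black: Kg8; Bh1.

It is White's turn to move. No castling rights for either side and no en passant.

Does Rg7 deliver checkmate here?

no

After Rg7: black king on g8; in check: yes, from the white rook on g7.
Black has 2 legal replies: Kh8, Kf8.
In check but a legal move exists → not checkmate.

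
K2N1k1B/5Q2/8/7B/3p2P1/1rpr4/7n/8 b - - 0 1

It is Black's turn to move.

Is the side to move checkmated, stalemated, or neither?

checkmate

Black to move; black king on f8.
In check: yes, from the white queen on f7.
King squares — e7: attacked by Qf7; f7: attacked by Bh5; g7: attacked by Qf7; e8: attacked by Qf7; g8: attacked by Qf7.
Legal moves for Black: none.
In check with no legal moves → checkmate.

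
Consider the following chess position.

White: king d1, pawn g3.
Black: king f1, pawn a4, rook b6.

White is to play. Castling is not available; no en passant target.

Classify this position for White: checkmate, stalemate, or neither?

White to move; white king on d1.
In check: no.
Legal moves for White: Kd2, Kc2, Kc1, g4.
White has 4 legal moves and is not in check → neither.

neither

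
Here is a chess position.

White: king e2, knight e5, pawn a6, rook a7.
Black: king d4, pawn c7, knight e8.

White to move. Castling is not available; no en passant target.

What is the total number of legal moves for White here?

17

White to move; king on e2.
In check: no.
Legal moves: Ra8, Rxc7, Rb7, Nf7, Nd7, Ng6, Nc6+, Ng4, Nc4, Nf3+, Nd3, Kf3, Kf2, Kd2, Kf1, Ke1, Kd1.
Count: 17.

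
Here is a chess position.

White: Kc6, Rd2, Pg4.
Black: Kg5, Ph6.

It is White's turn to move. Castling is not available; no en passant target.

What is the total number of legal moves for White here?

22

White to move; king on c6.
In check: no.
Legal moves: Kd7, Kc7, Kb7, Kd6, Kb6, Kd5, Kc5, Kb5, Rd8, Rd7, Rd6, Rd5+, Rd4, Rd3, Rh2, Rg2, Rf2, Re2, Rc2, Rb2, Ra2, Rd1.
Count: 22.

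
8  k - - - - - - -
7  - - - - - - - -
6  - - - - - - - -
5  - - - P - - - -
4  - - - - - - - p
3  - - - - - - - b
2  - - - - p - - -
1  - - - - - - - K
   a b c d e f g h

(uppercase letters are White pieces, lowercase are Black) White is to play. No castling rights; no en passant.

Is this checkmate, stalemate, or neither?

neither

White to move; white king on h1.
In check: no.
Legal moves for White: Kh2, Kg1, d6.
White has 3 legal moves and is not in check → neither.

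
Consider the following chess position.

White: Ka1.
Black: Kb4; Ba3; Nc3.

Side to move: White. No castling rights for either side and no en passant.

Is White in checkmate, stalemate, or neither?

stalemate

White to move; white king on a1.
In check: no.
King squares — b1: attacked by Nc3; a2: attacked by Nc3; b2: attacked by Ba3.
Legal moves for White: none.
Not in check and no legal moves → stalemate.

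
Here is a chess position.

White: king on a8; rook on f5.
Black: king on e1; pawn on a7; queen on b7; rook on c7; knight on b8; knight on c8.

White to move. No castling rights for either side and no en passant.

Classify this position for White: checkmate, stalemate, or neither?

White to move; white king on a8.
In check: yes, from the black queen on b7.
King squares — a7: attacked by Qb7; b7: attacked by Rc7; b8: attacked by Qb7.
Legal moves for White: none.
In check with no legal moves → checkmate.

checkmate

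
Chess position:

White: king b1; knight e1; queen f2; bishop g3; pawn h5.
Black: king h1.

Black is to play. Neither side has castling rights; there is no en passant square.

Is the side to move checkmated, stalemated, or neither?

stalemate

Black to move; black king on h1.
In check: no.
King squares — g1: attacked by Qf2; g2: attacked by Ne1; h2: attacked by Qf2.
Legal moves for Black: none.
Not in check and no legal moves → stalemate.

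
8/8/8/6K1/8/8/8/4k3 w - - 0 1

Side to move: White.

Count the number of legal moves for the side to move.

8

White to move; king on g5.
In check: no.
Legal moves: Kh6, Kg6, Kf6, Kh5, Kf5, Kh4, Kg4, Kf4.
Count: 8.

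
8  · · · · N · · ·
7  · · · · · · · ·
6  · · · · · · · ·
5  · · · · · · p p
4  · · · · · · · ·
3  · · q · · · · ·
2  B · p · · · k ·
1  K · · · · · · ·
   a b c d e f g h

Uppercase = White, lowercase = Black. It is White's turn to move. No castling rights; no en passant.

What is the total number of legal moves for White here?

0

White to move; king on a1.
In check: yes, from the black queen on c3.
Legal moves: none.
Count: 0.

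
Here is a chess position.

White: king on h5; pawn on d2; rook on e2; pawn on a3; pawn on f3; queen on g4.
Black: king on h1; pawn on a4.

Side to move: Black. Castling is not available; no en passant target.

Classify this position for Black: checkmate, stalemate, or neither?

Black to move; black king on h1.
In check: no.
King squares — g1: attacked by Qg4; g2: attacked by Re2; h2: attacked by Re2.
Legal moves for Black: none.
Not in check and no legal moves → stalemate.

stalemate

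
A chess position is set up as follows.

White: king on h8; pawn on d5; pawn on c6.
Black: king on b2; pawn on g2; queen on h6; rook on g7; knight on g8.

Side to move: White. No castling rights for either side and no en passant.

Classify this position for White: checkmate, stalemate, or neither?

checkmate

White to move; white king on h8.
In check: yes, from the black queen on h6.
King squares — g7: attacked by Qh6; h7: attacked by Qh6; g8: attacked by Rg7.
Legal moves for White: none.
In check with no legal moves → checkmate.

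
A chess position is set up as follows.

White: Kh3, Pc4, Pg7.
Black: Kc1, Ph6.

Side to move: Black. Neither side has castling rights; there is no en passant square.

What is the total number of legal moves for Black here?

6

Black to move; king on c1.
In check: no.
Legal moves: Kd2, Kc2, Kb2, Kd1, Kb1, h5.
Count: 6.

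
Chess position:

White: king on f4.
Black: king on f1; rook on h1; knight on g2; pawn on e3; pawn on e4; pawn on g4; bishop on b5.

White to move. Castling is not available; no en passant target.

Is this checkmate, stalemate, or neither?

neither

White to move; white king on f4.
In check: yes, from the black knight on g2.
King squares — e3: attacked by Ng2; f3: attacked by Pe4; g3: available; e4: available; g4: available; e5: available; f5: available; g5: available.
Legal moves for White: Kg5, Kf5, Ke5, Kxg4, Kxe4, Kg3.
White is in check but has 6 legal moves → neither.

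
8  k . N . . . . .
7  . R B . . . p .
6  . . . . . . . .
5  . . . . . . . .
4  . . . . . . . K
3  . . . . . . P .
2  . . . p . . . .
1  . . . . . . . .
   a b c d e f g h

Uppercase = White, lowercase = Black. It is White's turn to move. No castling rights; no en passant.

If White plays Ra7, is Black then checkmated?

yes

After Ra7: black king on a8; in check: yes, from the white rook on a7.
King squares — a7: attacked by Nc8; b7: attacked by Ra7; b8: attacked by Bc7.
Black has no legal moves → checkmate.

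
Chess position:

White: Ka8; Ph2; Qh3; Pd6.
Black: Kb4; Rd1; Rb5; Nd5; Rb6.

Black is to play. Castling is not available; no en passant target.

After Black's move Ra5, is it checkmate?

yes

After Ra5: white king on a8; in check: yes, from the black rook on a5.
King squares — a7: attacked by Ra5; b7: attacked by Rb6; b8: attacked by Rb6.
White has no legal moves → checkmate.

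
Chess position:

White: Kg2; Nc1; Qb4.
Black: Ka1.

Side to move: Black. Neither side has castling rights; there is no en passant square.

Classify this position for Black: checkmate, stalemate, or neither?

Black to move; black king on a1.
In check: no.
King squares — b1: attacked by Qb4; a2: attacked by Nc1; b2: attacked by Qb4.
Legal moves for Black: none.
Not in check and no legal moves → stalemate.

stalemate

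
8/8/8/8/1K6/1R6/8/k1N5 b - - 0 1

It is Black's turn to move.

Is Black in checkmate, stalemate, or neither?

Black to move; black king on a1.
In check: no.
King squares — b1: attacked by Rb3; a2: attacked by Nc1; b2: attacked by Rb3.
Legal moves for Black: none.
Not in check and no legal moves → stalemate.

stalemate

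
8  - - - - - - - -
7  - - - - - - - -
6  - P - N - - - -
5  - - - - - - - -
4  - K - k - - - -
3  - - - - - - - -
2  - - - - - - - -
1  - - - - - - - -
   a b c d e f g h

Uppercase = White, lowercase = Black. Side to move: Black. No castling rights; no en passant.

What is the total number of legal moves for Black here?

Black to move; king on d4.
In check: no.
Legal moves: Ke5, Kd5, Ke3, Kd3.
Count: 4.

4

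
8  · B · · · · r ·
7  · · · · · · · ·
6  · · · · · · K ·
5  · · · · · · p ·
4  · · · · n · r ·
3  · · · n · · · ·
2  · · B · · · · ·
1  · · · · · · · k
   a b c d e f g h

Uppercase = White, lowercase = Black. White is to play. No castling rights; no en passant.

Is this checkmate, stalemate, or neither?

White to move; white king on g6.
In check: yes, from the black rook on g8.
Legal moves for White: Kh7, Kf7, Kh6, Kh5, Kf5.
White is in check but has 5 legal moves → neither.

neither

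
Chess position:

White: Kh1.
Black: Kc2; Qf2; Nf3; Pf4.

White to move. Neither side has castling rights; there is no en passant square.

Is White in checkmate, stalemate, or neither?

White to move; white king on h1.
In check: no.
King squares — g1: attacked by Qf2; g2: attacked by Qf2; h2: attacked by Qf2.
Legal moves for White: none.
Not in check and no legal moves → stalemate.

stalemate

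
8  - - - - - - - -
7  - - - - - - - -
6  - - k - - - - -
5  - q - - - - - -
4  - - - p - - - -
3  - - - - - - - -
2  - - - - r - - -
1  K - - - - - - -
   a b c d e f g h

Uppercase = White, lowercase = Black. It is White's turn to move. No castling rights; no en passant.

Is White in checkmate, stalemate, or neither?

White to move; white king on a1.
In check: no.
King squares — b1: attacked by Qb5; a2: attacked by Re2; b2: attacked by Re2.
Legal moves for White: none.
Not in check and no legal moves → stalemate.

stalemate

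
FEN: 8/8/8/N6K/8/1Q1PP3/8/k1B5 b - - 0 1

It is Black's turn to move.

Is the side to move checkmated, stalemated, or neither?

Black to move; black king on a1.
In check: no.
King squares — b1: attacked by Qb3; a2: attacked by Qb3; b2: attacked by Bc1.
Legal moves for Black: none.
Not in check and no legal moves → stalemate.

stalemate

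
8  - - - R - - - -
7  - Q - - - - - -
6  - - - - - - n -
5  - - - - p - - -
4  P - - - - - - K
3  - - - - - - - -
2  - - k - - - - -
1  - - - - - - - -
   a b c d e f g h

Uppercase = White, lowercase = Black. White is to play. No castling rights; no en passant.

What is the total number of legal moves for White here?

White to move; king on h4.
In check: yes, from the black knight on g6.
Legal moves: Kh5, Kg5, Kg4, Kh3, Kg3.
Count: 5.

5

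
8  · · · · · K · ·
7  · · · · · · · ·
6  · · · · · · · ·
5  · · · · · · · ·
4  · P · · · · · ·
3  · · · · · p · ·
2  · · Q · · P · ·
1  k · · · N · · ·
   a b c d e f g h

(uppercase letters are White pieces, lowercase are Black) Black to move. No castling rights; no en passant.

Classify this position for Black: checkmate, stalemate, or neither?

Black to move; black king on a1.
In check: no.
King squares — b1: attacked by Qc2; a2: attacked by Qc2; b2: attacked by Qc2.
Legal moves for Black: none.
Not in check and no legal moves → stalemate.

stalemate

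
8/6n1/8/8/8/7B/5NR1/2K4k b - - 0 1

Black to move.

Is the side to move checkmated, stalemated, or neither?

Black to move; black king on h1.
In check: yes, from the white knight on f2.
King squares — g1: attacked by Rg2; g2: attacked by Bh3; h2: attacked by Rg2.
Legal moves for Black: none.
In check with no legal moves → checkmate.

checkmate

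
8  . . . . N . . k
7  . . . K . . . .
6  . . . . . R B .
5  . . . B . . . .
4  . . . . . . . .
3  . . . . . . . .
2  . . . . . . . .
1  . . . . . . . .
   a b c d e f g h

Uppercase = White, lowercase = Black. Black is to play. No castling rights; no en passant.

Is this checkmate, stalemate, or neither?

stalemate

Black to move; black king on h8.
In check: no.
King squares — g7: attacked by Ne8; h7: attacked by Bg6; g8: attacked by Bd5.
Legal moves for Black: none.
Not in check and no legal moves → stalemate.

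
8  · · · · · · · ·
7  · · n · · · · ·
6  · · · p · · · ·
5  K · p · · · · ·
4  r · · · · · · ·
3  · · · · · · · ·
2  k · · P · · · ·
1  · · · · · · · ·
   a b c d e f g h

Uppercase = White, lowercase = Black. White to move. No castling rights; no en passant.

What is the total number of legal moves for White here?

2

White to move; king on a5.
In check: yes, from the black rook on a4.
Legal moves: Kb6, Kxa4.
Count: 2.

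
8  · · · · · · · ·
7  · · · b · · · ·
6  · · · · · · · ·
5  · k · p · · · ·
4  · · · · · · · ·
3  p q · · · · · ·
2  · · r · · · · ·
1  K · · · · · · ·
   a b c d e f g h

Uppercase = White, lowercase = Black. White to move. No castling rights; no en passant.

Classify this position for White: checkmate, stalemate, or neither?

White to move; white king on a1.
In check: no.
King squares — b1: attacked by Qb3; a2: attacked by Rc2; b2: attacked by Rc2.
Legal moves for White: none.
Not in check and no legal moves → stalemate.

stalemate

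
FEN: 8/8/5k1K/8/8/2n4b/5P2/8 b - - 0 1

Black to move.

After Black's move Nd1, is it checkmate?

After Nd1: white king on h6; in check: no.
White is not in check, so this cannot be checkmate.

no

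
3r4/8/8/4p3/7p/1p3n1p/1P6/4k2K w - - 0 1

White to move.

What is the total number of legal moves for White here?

0

White to move; king on h1.
In check: no.
Legal moves: none.
Count: 0.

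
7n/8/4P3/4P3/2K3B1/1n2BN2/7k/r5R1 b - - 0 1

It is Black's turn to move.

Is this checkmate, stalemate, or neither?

Black to move; black king on h2.
In check: yes, from the white knight on f3.
King squares — g1: attacked by Be3; h1: attacked by Rg1; g2: attacked by Rg1; g3: attacked by Rg1; h3: attacked by Bg4.
Legal moves for Black: none.
In check with no legal moves → checkmate.

checkmate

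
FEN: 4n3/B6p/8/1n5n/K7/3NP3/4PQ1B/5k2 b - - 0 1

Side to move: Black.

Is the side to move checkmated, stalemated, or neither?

checkmate

Black to move; black king on f1.
In check: yes, from the white queen on f2.
King squares — e1: attacked by Qf2; g1: attacked by Qf2; e2: attacked by Qf2; f2: attacked by Nd3; g2: attacked by Qf2.
Legal moves for Black: none.
In check with no legal moves → checkmate.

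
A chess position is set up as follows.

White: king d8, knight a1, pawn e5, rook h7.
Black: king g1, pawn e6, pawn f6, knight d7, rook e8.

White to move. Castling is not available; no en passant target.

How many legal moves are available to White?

White to move; king on d8.
In check: yes, from the black rook on e8.
Legal moves: Kxe8, Kxd7, Kc7.
Count: 3.

3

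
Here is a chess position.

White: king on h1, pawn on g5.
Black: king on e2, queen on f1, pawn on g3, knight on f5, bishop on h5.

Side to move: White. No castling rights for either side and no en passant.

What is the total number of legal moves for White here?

White to move; king on h1.
In check: yes, from the black queen on f1.
Legal moves: none.
Count: 0.

0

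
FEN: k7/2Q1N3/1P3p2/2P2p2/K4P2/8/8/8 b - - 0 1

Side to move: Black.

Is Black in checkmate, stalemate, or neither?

Black to move; black king on a8.
In check: no.
King squares — a7: attacked by Pb6; b7: attacked by Qc7; b8: attacked by Qc7.
Legal moves for Black: none.
Not in check and no legal moves → stalemate.

stalemate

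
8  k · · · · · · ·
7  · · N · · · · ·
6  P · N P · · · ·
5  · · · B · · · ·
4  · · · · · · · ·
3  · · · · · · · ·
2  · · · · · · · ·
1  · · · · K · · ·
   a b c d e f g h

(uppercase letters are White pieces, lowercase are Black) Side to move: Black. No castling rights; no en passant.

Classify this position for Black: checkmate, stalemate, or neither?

Black to move; black king on a8.
In check: yes, from the white knight on c7.
King squares — a7: attacked by Nc6; b7: attacked by Pa6; b8: attacked by Nc6.
Legal moves for Black: none.
In check with no legal moves → checkmate.

checkmate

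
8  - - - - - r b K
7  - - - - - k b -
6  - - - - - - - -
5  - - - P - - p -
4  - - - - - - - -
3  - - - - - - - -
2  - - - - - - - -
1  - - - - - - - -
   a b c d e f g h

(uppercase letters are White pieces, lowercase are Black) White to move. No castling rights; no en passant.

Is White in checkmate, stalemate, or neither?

checkmate

White to move; white king on h8.
In check: yes, from the black bishop on g7.
King squares — g7: attacked by Kf7; h7: attacked by Bg8; g8: attacked by Kf7.
Legal moves for White: none.
In check with no legal moves → checkmate.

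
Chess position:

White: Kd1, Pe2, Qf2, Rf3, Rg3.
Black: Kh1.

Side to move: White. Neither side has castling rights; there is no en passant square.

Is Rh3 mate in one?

After Rh3: black king on h1; in check: yes, from the white rook on h3.
King squares — g1: attacked by Qf2; g2: attacked by Qf2; h2: attacked by Qf2.
Black has no legal moves → checkmate.

yes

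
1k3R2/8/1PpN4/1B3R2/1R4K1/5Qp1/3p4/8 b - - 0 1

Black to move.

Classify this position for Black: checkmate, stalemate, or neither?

Black to move; black king on b8.
In check: yes, from the white rook on f8.
King squares — a7: attacked by Pb6; b7: attacked by Nd6; c7: attacked by Pb6; a8: attacked by Rf8; c8: attacked by Nd6.
Legal moves for Black: none.
In check with no legal moves → checkmate.

checkmate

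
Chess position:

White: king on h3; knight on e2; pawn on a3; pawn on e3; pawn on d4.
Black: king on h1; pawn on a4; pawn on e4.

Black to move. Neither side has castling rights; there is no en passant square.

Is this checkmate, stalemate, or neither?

stalemate

Black to move; black king on h1.
In check: no.
King squares — g1: attacked by Ne2; g2: attacked by Kh3; h2: attacked by Kh3.
Legal moves for Black: none.
Not in check and no legal moves → stalemate.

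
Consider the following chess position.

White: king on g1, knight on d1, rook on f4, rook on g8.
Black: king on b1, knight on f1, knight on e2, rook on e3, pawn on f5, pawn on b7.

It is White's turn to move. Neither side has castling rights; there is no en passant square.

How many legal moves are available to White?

White to move; king on g1.
In check: yes, from the black knight on e2.
Legal moves: Kg2, Kf2, Kh1, Kxf1.
Count: 4.

4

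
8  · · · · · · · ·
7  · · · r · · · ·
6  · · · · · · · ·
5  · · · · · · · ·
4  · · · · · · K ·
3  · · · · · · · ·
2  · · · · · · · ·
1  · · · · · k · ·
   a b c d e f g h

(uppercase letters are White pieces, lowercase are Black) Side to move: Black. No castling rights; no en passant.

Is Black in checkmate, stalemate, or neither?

Black to move; black king on f1.
In check: no.
Legal moves for Black include: Rd8, Rh7, Rg7+, Rf7, Re7, Rc7, Rb7, Ra7, Rd6, Rd5, Rd4+, Rd3, Rd2, Rd1, Kg2, Kf2, Ke2, Kg1, ... (list truncated; more exist).
Black has legal moves and is not in check → neither.

neither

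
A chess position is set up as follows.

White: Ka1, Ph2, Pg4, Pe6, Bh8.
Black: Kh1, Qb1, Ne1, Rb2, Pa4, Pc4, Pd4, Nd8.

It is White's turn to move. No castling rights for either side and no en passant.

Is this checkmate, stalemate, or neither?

checkmate

White to move; white king on a1.
In check: yes, from the black queen on b1.
King squares — b1: attacked by Rb2; a2: attacked by Qb1; b2: attacked by Qb1.
Legal moves for White: none.
In check with no legal moves → checkmate.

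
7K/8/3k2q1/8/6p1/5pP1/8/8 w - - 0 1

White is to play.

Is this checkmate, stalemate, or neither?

stalemate

White to move; white king on h8.
In check: no.
King squares — g7: attacked by Qg6; h7: attacked by Qg6; g8: attacked by Qg6.
Legal moves for White: none.
Not in check and no legal moves → stalemate.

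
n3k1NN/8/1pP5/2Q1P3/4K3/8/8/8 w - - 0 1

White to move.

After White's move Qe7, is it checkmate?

yes

After Qe7: black king on e8; in check: yes, from the white queen on e7.
King squares — d7: attacked by Pc6; e7: attacked by Ng8; f7: attacked by Qe7; d8: attacked by Qe7; f8: attacked by Qe7.
Black has no legal moves → checkmate.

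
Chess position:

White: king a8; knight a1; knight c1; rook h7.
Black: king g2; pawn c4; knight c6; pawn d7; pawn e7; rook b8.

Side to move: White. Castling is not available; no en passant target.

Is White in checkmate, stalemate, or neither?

checkmate

White to move; white king on a8.
In check: yes, from the black rook on b8.
King squares — a7: attacked by Nc6; b7: attacked by Rb8; b8: attacked by Nc6.
Legal moves for White: none.
In check with no legal moves → checkmate.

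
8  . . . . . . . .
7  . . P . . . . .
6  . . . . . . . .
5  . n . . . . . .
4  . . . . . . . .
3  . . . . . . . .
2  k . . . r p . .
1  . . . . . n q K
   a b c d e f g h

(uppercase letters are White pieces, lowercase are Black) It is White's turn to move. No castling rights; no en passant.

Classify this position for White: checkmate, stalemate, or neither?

checkmate

White to move; white king on h1.
In check: yes, from the black queen on g1.
King squares — g1: attacked by Pf2; g2: attacked by Qg1; h2: attacked by Nf1.
Legal moves for White: none.
In check with no legal moves → checkmate.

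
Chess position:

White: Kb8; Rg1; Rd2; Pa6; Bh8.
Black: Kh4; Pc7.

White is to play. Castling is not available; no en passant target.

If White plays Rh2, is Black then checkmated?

After Rh2: black king on h4; in check: yes, from the white rook on h2.
King squares — g3: attacked by Rg1; h3: attacked by Rh2; g4: attacked by Rg1; g5: attacked by Rg1; h5: attacked by Rh2.
Black has no legal moves → checkmate.

yes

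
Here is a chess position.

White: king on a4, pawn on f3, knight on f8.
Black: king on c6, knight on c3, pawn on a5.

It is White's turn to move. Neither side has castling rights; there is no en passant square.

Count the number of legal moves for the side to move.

3

White to move; king on a4.
In check: yes, from the black knight on c3.
Legal moves: Kxa5, Kb3, Ka3.
Count: 3.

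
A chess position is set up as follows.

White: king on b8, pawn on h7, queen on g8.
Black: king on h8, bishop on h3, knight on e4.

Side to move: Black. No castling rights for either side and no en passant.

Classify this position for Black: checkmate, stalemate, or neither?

Black to move; black king on h8.
In check: yes, from the white queen on g8.
King squares — g7: attacked by Qg8; h7: attacked by Qg8; g8: attacked by Ph7.
Legal moves for Black: none.
In check with no legal moves → checkmate.

checkmate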